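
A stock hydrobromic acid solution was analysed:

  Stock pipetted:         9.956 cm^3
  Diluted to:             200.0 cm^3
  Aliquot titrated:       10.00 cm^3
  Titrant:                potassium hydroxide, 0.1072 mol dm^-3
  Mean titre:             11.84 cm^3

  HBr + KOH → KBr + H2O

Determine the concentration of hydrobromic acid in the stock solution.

n(KOH) = 0.01184 × 0.1072 = 1.269 × 10^-3 mol
n(HBr) in the aliquot = 1.269 × 10^-3 mol (1:1 ratio)
[HBr]_dilute = 1.269 × 10^-3 / 0.01000 = 0.1269 mol/L
Dilution factor = 200.0 / 9.956 = 20.09
[HBr]_stock = 0.1269 × 20.09 = 2.550 mol/L

2.550 mol/L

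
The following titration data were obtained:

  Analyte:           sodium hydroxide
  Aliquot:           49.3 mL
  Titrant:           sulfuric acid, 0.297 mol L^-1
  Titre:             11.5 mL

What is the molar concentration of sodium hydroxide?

2 NaOH + H2SO4 → Na2SO4 + 2 H2O
n(H2SO4) = 0.0115 L × 0.297 mol/L = 3.42 × 10^-3 mol
From the 2:1 mole ratio, n(NaOH) = 2/1 × 3.42 × 10^-3 = 6.83 × 10^-3 mol
[NaOH] = 6.83 × 10^-3 mol / 0.0493 L = 0.139 mol/L

0.139 mol/L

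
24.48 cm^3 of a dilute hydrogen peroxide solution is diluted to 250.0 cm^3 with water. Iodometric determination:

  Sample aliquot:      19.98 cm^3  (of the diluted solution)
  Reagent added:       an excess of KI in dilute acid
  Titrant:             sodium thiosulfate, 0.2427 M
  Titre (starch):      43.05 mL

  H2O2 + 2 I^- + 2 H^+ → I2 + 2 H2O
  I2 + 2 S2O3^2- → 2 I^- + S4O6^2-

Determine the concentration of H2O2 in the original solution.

n(S2O3^2-) = 0.04305 × 0.2427 = 0.01045 mol
n(I2) = n(S2O3^2-)/2 = 5.224 × 10^-3 mol
n(H2O2) in the aliquot = 5.224 × 10^-3 mol (1:1 ratio)
[H2O2]_dilute = 5.224 × 10^-3 / 0.01998 = 0.2615 mol/L
[H2O2]_original = 0.2615 × 250.0/24.48 = 2.670 mol/L

2.670 M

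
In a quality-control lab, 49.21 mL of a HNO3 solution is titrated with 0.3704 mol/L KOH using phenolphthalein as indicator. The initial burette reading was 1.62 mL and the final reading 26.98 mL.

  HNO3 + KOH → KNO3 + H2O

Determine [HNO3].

0.1909 mol/L

n(KOH) = 0.02536 L × 0.3704 mol/L = 9.393 × 10^-3 mol
n(HNO3) = 9.393 × 10^-3 mol (1:1 mole ratio)
[HNO3] = 9.393 × 10^-3 mol / 0.04921 L = 0.1909 mol/L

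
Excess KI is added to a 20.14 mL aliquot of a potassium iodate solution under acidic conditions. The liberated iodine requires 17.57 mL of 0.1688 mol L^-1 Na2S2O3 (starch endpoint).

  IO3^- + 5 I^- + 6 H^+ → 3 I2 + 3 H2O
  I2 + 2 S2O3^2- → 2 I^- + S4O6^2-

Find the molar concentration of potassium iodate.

n(S2O3^2-) = 0.01757 × 0.1688 = 2.966 × 10^-3 mol
n(I2) = n(S2O3^2-)/2 = 1.483 × 10^-3 mol
From the 1:3 ratio, n(IO3^-) in the aliquot = 1/3 × 1.483 × 10^-3 = 4.943 × 10^-4 mol
[IO3^-] = 4.943 × 10^-4 / 0.02014 = 0.02454 mol/L

0.02454 mol/L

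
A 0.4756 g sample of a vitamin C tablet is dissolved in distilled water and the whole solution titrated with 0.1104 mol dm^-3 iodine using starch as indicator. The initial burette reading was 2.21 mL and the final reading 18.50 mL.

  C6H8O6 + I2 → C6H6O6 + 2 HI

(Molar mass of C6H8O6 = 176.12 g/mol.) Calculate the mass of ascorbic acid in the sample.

n(I2) = 0.01629 L × 0.1104 mol/L = 1.798 × 10^-3 mol
n(C6H8O6) = 1.798 × 10^-3 mol (1:1 ratio)
mass of C6H8O6 = 1.798 × 10^-3 × 176.12 g/mol = 0.3167 g

0.3167 g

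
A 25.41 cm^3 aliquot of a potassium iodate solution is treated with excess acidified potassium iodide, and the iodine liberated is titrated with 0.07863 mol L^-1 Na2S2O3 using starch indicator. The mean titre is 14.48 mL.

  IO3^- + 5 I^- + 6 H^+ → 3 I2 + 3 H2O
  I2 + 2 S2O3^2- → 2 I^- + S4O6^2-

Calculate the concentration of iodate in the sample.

n(S2O3^2-) = 0.01448 × 0.07863 = 1.139 × 10^-3 mol
n(I2) = n(S2O3^2-)/2 = 5.693 × 10^-4 mol
From the 1:3 ratio, n(IO3^-) in the aliquot = 1/3 × 5.693 × 10^-4 = 1.898 × 10^-4 mol
[IO3^-] = 1.898 × 10^-4 / 0.02541 = 0.007468 mol/L

0.007468 mol/L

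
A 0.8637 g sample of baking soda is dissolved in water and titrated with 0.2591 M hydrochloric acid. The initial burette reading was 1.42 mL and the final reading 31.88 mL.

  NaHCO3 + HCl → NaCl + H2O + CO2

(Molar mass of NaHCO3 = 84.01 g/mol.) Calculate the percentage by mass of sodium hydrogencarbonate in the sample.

76.77 %

n(HCl) = 0.03046 L × 0.2591 mol/L = 7.892 × 10^-3 mol
n(NaHCO3) = 7.892 × 10^-3 mol (1:1 ratio)
mass of NaHCO3 = 7.892 × 10^-3 × 84.01 g/mol = 0.6630 g
% NaHCO3 = 0.6630 / 0.8637 × 100 = 76.77 %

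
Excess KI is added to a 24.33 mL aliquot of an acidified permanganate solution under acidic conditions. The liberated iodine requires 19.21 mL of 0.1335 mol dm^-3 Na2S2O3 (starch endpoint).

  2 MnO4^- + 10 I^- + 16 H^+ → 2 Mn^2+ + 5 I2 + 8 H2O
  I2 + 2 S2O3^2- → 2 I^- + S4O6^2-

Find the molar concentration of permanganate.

0.02108 mol/L

n(S2O3^2-) = 0.01921 × 0.1335 = 2.565 × 10^-3 mol
n(I2) = n(S2O3^2-)/2 = 1.282 × 10^-3 mol
From the 2:5 ratio, n(MnO4^-) in the aliquot = 2/5 × 1.282 × 10^-3 = 5.129 × 10^-4 mol
[MnO4^-] = 5.129 × 10^-4 / 0.02433 = 0.02108 mol/L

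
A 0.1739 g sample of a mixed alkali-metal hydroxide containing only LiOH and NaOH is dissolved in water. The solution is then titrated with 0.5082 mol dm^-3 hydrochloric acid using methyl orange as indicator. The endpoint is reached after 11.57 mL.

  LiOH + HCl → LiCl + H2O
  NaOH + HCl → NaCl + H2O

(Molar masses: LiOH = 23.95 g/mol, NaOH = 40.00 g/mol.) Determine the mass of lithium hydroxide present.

0.09147 g

n(HCl) = 0.01157 × 0.5082 = 5.880 × 10^-3 mol
Let x = n(LiOH), y = n(NaOH).
Titrant: 1x + 1y = 5.880 × 10^-3;  mass: 23.95x + 40.00y = 0.1739
Solving, x = 3.819 × 10^-3 mol, y = 2.061 × 10^-3 mol
mass of LiOH = 3.819 × 10^-3 × 23.95 = 0.09147 g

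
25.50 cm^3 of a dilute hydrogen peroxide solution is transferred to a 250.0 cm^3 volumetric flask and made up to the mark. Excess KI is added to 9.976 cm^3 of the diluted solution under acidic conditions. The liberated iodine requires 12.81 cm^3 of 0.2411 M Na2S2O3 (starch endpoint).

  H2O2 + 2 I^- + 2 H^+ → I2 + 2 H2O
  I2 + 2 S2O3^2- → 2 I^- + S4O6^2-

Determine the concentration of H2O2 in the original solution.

n(S2O3^2-) = 0.01281 × 0.2411 = 3.088 × 10^-3 mol
n(I2) = n(S2O3^2-)/2 = 1.544 × 10^-3 mol
n(H2O2) in the aliquot = 1.544 × 10^-3 mol (1:1 ratio)
[H2O2]_dilute = 1.544 × 10^-3 / 0.009976 = 0.1548 mol/L
[H2O2]_original = 0.1548 × 250.0/25.50 = 1.518 mol/L

1.518 M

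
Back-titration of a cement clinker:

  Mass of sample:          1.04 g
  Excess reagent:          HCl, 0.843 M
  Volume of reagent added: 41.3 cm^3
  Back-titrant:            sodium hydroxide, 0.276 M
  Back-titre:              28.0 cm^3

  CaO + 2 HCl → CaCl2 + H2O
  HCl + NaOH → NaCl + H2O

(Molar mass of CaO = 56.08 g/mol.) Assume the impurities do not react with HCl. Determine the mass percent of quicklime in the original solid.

n(HCl) added = 0.0413 × 0.843 = 0.0348 mol
n(NaOH) used in back-titration = 0.0280 × 0.276 = 7.73 × 10^-3 mol
n(HCl) left over = 7.73 × 10^-3 mol (1:1 ratio)
n(HCl) consumed by analyte = 0.0348 − 7.73 × 10^-3 = 0.0271 mol
From the 1:2 ratio, n(CaO) = 1/2 × 0.0271 = 0.0135 mol
mass of CaO = 0.0135 × 56.08 = 0.760 g
% CaO = 0.760 / 1.04 × 100 = 73.0 %

73.0 %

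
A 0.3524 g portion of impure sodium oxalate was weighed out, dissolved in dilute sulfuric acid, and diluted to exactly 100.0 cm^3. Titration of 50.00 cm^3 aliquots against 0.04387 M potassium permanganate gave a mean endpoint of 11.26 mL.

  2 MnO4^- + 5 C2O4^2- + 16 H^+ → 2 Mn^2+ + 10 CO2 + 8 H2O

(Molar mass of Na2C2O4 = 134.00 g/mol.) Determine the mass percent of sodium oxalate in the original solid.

n(KMnO4) per titration = 0.01126 × 0.04387 = 4.940 × 10^-4 mol
From the 5:2 ratio, n(Na2C2O4) in each aliquot = 5/2 × 4.940 × 10^-4 = 1.235 × 10^-3 mol
n(Na2C2O4) in the whole flask = 1.235 × 10^-3 × 100.0/50.00 = 2.470 × 10^-3 mol
mass of Na2C2O4 = 2.470 × 10^-3 × 134.00 = 0.3310 g
% Na2C2O4 = 0.3310 / 0.3524 × 100 = 93.92 %

93.92 %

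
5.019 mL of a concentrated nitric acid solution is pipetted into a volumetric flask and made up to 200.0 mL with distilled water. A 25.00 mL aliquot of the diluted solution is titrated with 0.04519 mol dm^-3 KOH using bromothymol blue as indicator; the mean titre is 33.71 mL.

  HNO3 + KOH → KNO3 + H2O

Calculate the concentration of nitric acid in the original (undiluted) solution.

2.428 mol/L

n(KOH) = 0.03371 × 0.04519 = 1.523 × 10^-3 mol
n(HNO3) in the aliquot = 1.523 × 10^-3 mol (1:1 ratio)
[HNO3]_dilute = 1.523 × 10^-3 / 0.02500 = 0.06093 mol/L
Dilution factor = 200.0 / 5.019 = 39.85
[HNO3]_stock = 0.06093 × 39.85 = 2.428 mol/L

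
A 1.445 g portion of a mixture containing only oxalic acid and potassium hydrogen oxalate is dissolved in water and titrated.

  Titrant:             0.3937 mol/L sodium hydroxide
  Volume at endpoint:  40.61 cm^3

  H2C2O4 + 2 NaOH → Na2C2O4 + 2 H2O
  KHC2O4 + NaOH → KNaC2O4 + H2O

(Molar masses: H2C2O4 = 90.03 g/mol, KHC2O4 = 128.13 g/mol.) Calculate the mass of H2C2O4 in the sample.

0.3269 g

n(NaOH) = 0.04061 × 0.3937 = 0.01599 mol
Let x = n(H2C2O4), y = n(KHC2O4).
Titrant: 2x + 1y = 0.01599;  mass: 90.03x + 128.13y = 1.445
Solving, x = 3.631 × 10^-3 mol, y = 8.726 × 10^-3 mol
mass of H2C2O4 = 3.631 × 10^-3 × 90.03 = 0.3269 g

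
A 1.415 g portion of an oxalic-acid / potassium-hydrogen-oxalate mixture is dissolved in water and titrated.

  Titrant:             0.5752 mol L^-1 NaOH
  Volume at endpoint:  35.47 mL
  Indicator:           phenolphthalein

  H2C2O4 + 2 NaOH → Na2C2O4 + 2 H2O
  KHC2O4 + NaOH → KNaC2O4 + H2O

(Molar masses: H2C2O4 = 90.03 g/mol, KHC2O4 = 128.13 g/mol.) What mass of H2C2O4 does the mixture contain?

n(NaOH) = 0.03547 × 0.5752 = 0.02040 mol
Let x = n(H2C2O4), y = n(KHC2O4).
Titrant: 2x + 1y = 0.02040;  mass: 90.03x + 128.13y = 1.415
Solving, x = 7.214 × 10^-3 mol, y = 5.975 × 10^-3 mol
mass of H2C2O4 = 7.214 × 10^-3 × 90.03 = 0.6495 g

0.6495 g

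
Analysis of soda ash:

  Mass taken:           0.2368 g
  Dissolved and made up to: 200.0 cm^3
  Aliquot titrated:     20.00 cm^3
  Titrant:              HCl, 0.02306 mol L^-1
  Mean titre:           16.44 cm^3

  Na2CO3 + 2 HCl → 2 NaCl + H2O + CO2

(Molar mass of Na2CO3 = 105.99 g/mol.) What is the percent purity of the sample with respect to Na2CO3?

84.84 %

n(HCl) per titration = 0.01644 × 0.02306 = 3.791 × 10^-4 mol
From the 1:2 ratio, n(Na2CO3) in each aliquot = 1/2 × 3.791 × 10^-4 = 1.896 × 10^-4 mol
n(Na2CO3) in the whole flask = 1.896 × 10^-4 × 200.0/20.00 = 1.896 × 10^-3 mol
mass of Na2CO3 = 1.896 × 10^-3 × 105.99 = 0.2009 g
% Na2CO3 = 0.2009 / 0.2368 × 100 = 84.84 %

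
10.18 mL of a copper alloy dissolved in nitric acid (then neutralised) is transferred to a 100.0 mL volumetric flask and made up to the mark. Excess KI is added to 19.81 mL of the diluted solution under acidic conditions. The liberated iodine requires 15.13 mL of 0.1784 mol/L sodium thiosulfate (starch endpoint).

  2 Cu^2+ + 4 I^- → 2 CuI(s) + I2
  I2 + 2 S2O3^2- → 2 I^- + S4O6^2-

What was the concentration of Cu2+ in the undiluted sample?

1.338 mol/L

n(S2O3^2-) = 0.01513 × 0.1784 = 2.699 × 10^-3 mol
n(I2) = n(S2O3^2-)/2 = 1.350 × 10^-3 mol
From the 2:1 ratio, n(Cu2+) in the aliquot = 2/1 × 1.350 × 10^-3 = 2.699 × 10^-3 mol
[Cu2+]_dilute = 2.699 × 10^-3 / 0.01981 = 0.1363 mol/L
[Cu2+]_original = 0.1363 × 100.0/10.18 = 1.338 mol/L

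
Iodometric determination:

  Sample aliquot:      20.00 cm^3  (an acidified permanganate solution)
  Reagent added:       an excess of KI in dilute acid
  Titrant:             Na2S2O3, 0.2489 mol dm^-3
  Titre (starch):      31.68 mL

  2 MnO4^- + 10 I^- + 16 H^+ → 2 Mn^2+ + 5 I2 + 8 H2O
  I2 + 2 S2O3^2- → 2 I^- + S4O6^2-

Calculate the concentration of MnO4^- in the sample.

n(S2O3^2-) = 0.03168 × 0.2489 = 7.885 × 10^-3 mol
n(I2) = n(S2O3^2-)/2 = 3.943 × 10^-3 mol
From the 2:5 ratio, n(MnO4^-) in the aliquot = 2/5 × 3.943 × 10^-3 = 1.577 × 10^-3 mol
[MnO4^-] = 1.577 × 10^-3 / 0.02000 = 0.07885 mol/L

0.07885 mol/L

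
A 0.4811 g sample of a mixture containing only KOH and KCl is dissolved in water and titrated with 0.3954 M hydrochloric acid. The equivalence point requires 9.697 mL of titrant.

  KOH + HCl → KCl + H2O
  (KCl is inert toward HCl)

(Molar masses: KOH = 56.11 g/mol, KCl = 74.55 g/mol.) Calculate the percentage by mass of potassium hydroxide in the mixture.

n(HCl) = 0.009697 × 0.3954 = 3.834 × 10^-3 mol
Let x = n(KOH), y = n(KCl).
Titrant: 1x = 3.834 × 10^-3;  mass: 56.11x + 74.55y = 0.4811
Solving, x = 3.834 × 10^-3 mol, y = 3.568 × 10^-3 mol
mass of KOH = 3.834 × 10^-3 × 56.11 = 0.2151 g
% KOH = 0.2151 / 0.4811 × 100 = 44.72 %

44.72 %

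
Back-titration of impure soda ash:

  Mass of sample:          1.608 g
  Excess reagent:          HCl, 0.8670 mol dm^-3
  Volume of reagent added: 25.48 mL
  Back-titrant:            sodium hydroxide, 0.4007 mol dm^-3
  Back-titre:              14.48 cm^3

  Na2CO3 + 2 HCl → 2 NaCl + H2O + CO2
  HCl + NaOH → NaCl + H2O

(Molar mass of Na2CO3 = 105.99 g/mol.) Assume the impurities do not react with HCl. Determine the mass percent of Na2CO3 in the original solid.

n(HCl) added = 0.02548 × 0.8670 = 0.02209 mol
n(NaOH) used in back-titration = 0.01448 × 0.4007 = 5.802 × 10^-3 mol
n(HCl) left over = 5.802 × 10^-3 mol (1:1 ratio)
n(HCl) consumed by analyte = 0.02209 − 5.802 × 10^-3 = 0.01629 mol
From the 1:2 ratio, n(Na2CO3) = 1/2 × 0.01629 = 8.145 × 10^-3 mol
mass of Na2CO3 = 8.145 × 10^-3 × 105.99 = 0.8632 g
% Na2CO3 = 0.8632 / 1.608 × 100 = 53.68 %

53.68 %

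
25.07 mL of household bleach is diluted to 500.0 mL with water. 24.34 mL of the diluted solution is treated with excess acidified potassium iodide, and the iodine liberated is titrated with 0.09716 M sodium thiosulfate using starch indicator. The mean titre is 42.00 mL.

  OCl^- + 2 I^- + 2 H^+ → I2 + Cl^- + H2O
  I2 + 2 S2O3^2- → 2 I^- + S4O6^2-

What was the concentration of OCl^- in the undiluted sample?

n(S2O3^2-) = 0.04200 × 0.09716 = 4.081 × 10^-3 mol
n(I2) = n(S2O3^2-)/2 = 2.040 × 10^-3 mol
n(OCl^-) in the aliquot = 2.040 × 10^-3 mol (1:1 ratio)
[OCl^-]_dilute = 2.040 × 10^-3 / 0.02434 = 0.08383 mol/L
[OCl^-]_original = 0.08383 × 500.0/25.07 = 1.672 mol/L

1.672 M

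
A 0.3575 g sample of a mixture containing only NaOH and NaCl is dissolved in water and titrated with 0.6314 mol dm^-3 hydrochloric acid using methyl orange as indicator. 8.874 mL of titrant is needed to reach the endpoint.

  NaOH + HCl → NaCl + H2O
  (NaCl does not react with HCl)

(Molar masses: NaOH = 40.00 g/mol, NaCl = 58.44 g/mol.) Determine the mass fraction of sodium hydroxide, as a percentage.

62.69 %

n(HCl) = 0.008874 × 0.6314 = 5.603 × 10^-3 mol
Let x = n(NaOH), y = n(NaCl).
Titrant: 1x = 5.603 × 10^-3;  mass: 40.00x + 58.44y = 0.3575
Solving, x = 5.603 × 10^-3 mol, y = 2.282 × 10^-3 mol
mass of NaOH = 5.603 × 10^-3 × 40.00 = 0.2241 g
% NaOH = 0.2241 / 0.3575 × 100 = 62.69 %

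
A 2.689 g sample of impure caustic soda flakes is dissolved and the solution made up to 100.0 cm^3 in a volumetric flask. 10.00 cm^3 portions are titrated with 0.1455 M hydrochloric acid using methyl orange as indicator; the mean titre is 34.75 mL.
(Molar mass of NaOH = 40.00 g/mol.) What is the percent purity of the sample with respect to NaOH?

75.21 %

NaOH + HCl → NaCl + H2O
n(HCl) per titration = 0.03475 × 0.1455 = 5.056 × 10^-3 mol
n(NaOH) in each aliquot = 5.056 × 10^-3 mol (1:1 ratio)
n(NaOH) in the whole flask = 5.056 × 10^-3 × 100.0/10.00 = 0.05056 mol
mass of NaOH = 0.05056 × 40.00 = 2.022 g
% NaOH = 2.022 / 2.689 × 100 = 75.21 %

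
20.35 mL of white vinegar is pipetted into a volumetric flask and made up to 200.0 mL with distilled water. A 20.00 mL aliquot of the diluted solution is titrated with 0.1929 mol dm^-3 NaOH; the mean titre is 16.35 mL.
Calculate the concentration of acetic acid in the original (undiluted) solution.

CH3COOH + NaOH → CH3COONa + H2O
n(NaOH) = 0.01635 × 0.1929 = 3.154 × 10^-3 mol
n(CH3COOH) in the aliquot = 3.154 × 10^-3 mol (1:1 ratio)
[CH3COOH]_dilute = 3.154 × 10^-3 / 0.02000 = 0.1577 mol/L
Dilution factor = 200.0 / 20.35 = 9.828
[CH3COOH]_stock = 0.1577 × 9.828 = 1.550 mol/L

1.550 mol/L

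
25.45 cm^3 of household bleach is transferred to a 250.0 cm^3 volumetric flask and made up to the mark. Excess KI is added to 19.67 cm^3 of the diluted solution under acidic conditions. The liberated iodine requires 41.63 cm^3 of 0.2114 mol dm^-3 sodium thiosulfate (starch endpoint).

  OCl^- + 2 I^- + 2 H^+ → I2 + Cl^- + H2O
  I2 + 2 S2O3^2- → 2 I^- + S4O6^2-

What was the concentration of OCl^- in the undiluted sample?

2.198 mol/L

n(S2O3^2-) = 0.04163 × 0.2114 = 8.801 × 10^-3 mol
n(I2) = n(S2O3^2-)/2 = 4.400 × 10^-3 mol
n(OCl^-) in the aliquot = 4.400 × 10^-3 mol (1:1 ratio)
[OCl^-]_dilute = 4.400 × 10^-3 / 0.01967 = 0.2237 mol/L
[OCl^-]_original = 0.2237 × 250.0/25.45 = 2.198 mol/L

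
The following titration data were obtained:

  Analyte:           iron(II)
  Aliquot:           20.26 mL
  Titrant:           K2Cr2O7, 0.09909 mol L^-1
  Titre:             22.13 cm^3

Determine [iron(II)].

Cr2O7^2- + 6 Fe^2+ + 14 H^+ → 2 Cr^3+ + 6 Fe^3+ + 7 H2O
n(K2Cr2O7) = 0.02213 L × 0.09909 mol/L = 2.193 × 10^-3 mol
From the 6:1 mole ratio, n(Fe2+) = 6/1 × 2.193 × 10^-3 = 0.01316 mol
[Fe2+] = 0.01316 mol / 0.02026 L = 0.6494 mol/L

0.6494 mol/L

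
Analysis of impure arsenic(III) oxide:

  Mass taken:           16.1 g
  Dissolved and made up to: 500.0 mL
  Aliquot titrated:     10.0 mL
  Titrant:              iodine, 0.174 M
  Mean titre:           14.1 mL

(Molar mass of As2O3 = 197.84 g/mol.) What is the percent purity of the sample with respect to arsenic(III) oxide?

As2O3 + 2 I2 + 2 H2O → As2O5 + 4 HI
n(I2) per titration = 0.0141 × 0.174 = 2.45 × 10^-3 mol
From the 1:2 ratio, n(As2O3) in each aliquot = 1/2 × 2.45 × 10^-3 = 1.23 × 10^-3 mol
n(As2O3) in the whole flask = 1.23 × 10^-3 × 500.0/10.0 = 0.0613 mol
mass of As2O3 = 0.0613 × 197.84 = 12.1 g
% As2O3 = 12.1 / 16.1 × 100 = 75.4 %

75.4 %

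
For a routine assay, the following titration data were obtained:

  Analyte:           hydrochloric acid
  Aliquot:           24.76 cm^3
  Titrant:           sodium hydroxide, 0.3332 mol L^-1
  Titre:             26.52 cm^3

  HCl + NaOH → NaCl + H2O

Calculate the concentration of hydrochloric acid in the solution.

0.3569 mol/L

n(NaOH) = 0.02652 L × 0.3332 mol/L = 8.836 × 10^-3 mol
n(HCl) = 8.836 × 10^-3 mol (1:1 mole ratio)
[HCl] = 8.836 × 10^-3 mol / 0.02476 L = 0.3569 mol/L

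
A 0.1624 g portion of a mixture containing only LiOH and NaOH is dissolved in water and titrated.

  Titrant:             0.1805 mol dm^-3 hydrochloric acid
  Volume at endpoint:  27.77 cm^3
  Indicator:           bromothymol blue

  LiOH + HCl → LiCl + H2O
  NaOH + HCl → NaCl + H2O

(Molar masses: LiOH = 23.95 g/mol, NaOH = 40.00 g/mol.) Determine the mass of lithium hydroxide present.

0.05685 g

n(HCl) = 0.02777 × 0.1805 = 5.012 × 10^-3 mol
Let x = n(LiOH), y = n(NaOH).
Titrant: 1x + 1y = 5.012 × 10^-3;  mass: 23.95x + 40.00y = 0.1624
Solving, x = 2.374 × 10^-3 mol, y = 2.639 × 10^-3 mol
mass of LiOH = 2.374 × 10^-3 × 23.95 = 0.05685 g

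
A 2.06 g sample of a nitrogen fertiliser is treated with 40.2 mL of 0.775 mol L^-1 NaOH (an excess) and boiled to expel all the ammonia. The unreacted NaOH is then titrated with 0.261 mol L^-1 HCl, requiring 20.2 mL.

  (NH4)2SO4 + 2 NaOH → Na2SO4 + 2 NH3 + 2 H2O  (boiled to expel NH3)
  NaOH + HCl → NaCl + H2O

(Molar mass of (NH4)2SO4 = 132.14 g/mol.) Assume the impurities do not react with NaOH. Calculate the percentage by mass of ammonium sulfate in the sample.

83.0 %

n(NaOH) added = 0.0402 × 0.775 = 0.0312 mol
n(HCl) used in back-titration = 0.0202 × 0.261 = 5.27 × 10^-3 mol
n(NaOH) left over = 5.27 × 10^-3 mol (1:1 ratio)
n(NaOH) consumed by analyte = 0.0312 − 5.27 × 10^-3 = 0.0259 mol
From the 1:2 ratio, n((NH4)2SO4) = 1/2 × 0.0259 = 0.0129 mol
mass of (NH4)2SO4 = 0.0129 × 132.14 = 1.71 g
% (NH4)2SO4 = 1.71 / 2.06 × 100 = 83.0 %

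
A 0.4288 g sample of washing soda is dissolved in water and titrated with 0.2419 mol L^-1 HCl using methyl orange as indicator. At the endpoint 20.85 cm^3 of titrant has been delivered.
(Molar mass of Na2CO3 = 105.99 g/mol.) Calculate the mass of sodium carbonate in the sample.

0.2673 g

Na2CO3 + 2 HCl → 2 NaCl + H2O + CO2
n(HCl) = 0.02085 L × 0.2419 mol/L = 5.044 × 10^-3 mol
From the 1:2 ratio, n(Na2CO3) = 1/2 × 5.044 × 10^-3 = 2.522 × 10^-3 mol
mass of Na2CO3 = 2.522 × 10^-3 × 105.99 g/mol = 0.2673 g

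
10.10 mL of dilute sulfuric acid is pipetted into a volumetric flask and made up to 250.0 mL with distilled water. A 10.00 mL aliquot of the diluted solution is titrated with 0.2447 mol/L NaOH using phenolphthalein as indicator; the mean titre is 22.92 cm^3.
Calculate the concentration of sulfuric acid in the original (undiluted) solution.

6.941 mol/L

H2SO4 + 2 NaOH → Na2SO4 + 2 H2O
n(NaOH) = 0.02292 × 0.2447 = 5.609 × 10^-3 mol
From the 1:2 ratio, n(H2SO4) in the aliquot = 1/2 × 5.609 × 10^-3 = 2.804 × 10^-3 mol
[H2SO4]_dilute = 2.804 × 10^-3 / 0.01000 = 0.2804 mol/L
Dilution factor = 250.0 / 10.10 = 24.75
[H2SO4]_stock = 0.2804 × 24.75 = 6.941 mol/L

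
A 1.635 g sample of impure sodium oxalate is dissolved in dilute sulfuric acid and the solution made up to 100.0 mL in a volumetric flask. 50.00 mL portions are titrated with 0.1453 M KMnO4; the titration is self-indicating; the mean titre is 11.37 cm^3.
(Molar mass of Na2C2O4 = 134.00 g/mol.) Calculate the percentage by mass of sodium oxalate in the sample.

67.70 %

2 MnO4^- + 5 C2O4^2- + 16 H^+ → 2 Mn^2+ + 10 CO2 + 8 H2O
n(KMnO4) per titration = 0.01137 × 0.1453 = 1.652 × 10^-3 mol
From the 5:2 ratio, n(Na2C2O4) in each aliquot = 5/2 × 1.652 × 10^-3 = 4.130 × 10^-3 mol
n(Na2C2O4) in the whole flask = 4.130 × 10^-3 × 100.0/50.00 = 8.260 × 10^-3 mol
mass of Na2C2O4 = 8.260 × 10^-3 × 134.00 = 1.107 g
% Na2C2O4 = 1.107 / 1.635 × 100 = 67.70 %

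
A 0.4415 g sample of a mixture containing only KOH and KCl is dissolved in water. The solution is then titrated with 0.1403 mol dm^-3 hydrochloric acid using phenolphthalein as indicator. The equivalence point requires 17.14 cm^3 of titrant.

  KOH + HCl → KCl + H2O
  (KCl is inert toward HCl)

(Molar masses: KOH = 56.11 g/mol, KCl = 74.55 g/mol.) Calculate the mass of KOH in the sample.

n(HCl) = 0.01714 × 0.1403 = 2.405 × 10^-3 mol
Let x = n(KOH), y = n(KCl).
Titrant: 1x = 2.405 × 10^-3;  mass: 56.11x + 74.55y = 0.4415
Solving, x = 2.405 × 10^-3 mol, y = 4.112 × 10^-3 mol
mass of KOH = 2.405 × 10^-3 × 56.11 = 0.1349 g

0.1349 g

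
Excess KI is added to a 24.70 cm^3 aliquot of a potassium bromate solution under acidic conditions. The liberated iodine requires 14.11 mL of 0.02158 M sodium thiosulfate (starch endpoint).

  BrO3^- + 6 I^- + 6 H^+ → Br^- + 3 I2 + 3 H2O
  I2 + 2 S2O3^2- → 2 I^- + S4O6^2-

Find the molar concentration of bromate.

n(S2O3^2-) = 0.01411 × 0.02158 = 3.045 × 10^-4 mol
n(I2) = n(S2O3^2-)/2 = 1.522 × 10^-4 mol
From the 1:3 ratio, n(BrO3^-) in the aliquot = 1/3 × 1.522 × 10^-4 = 5.075 × 10^-5 mol
[BrO3^-] = 5.075 × 10^-5 / 0.02470 = 0.002055 mol/L

0.002055 M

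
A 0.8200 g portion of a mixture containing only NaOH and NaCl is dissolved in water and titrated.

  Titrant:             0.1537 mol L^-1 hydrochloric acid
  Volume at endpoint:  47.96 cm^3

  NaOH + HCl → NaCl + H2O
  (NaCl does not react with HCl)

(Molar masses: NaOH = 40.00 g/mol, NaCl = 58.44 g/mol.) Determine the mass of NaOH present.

0.2949 g

n(HCl) = 0.04796 × 0.1537 = 7.371 × 10^-3 mol
Let x = n(NaOH), y = n(NaCl).
Titrant: 1x = 7.371 × 10^-3;  mass: 40.00x + 58.44y = 0.8200
Solving, x = 7.371 × 10^-3 mol, y = 8.986 × 10^-3 mol
mass of NaOH = 7.371 × 10^-3 × 40.00 = 0.2949 g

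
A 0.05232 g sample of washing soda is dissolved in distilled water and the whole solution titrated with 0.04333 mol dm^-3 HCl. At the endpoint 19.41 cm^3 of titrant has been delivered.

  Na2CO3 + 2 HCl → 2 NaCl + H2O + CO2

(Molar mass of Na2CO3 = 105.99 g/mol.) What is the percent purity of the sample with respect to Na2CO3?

n(HCl) = 0.01941 L × 0.04333 mol/L = 8.410 × 10^-4 mol
From the 1:2 ratio, n(Na2CO3) = 1/2 × 8.410 × 10^-4 = 4.205 × 10^-4 mol
mass of Na2CO3 = 4.205 × 10^-4 × 105.99 g/mol = 0.04457 g
% Na2CO3 = 0.04457 / 0.05232 × 100 = 85.19 %

85.19 %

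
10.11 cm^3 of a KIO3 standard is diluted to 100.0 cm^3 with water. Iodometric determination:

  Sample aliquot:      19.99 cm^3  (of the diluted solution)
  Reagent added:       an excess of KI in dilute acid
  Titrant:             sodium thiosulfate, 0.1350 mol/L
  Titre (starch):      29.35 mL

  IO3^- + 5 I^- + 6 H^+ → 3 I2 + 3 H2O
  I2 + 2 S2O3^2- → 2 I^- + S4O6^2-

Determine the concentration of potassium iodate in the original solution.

n(S2O3^2-) = 0.02935 × 0.1350 = 3.962 × 10^-3 mol
n(I2) = n(S2O3^2-)/2 = 1.981 × 10^-3 mol
From the 1:3 ratio, n(IO3^-) in the aliquot = 1/3 × 1.981 × 10^-3 = 6.604 × 10^-4 mol
[IO3^-]_dilute = 6.604 × 10^-4 / 0.01999 = 0.03304 mol/L
[IO3^-]_original = 0.03304 × 100.0/10.11 = 0.3268 mol/L

0.3268 mol/L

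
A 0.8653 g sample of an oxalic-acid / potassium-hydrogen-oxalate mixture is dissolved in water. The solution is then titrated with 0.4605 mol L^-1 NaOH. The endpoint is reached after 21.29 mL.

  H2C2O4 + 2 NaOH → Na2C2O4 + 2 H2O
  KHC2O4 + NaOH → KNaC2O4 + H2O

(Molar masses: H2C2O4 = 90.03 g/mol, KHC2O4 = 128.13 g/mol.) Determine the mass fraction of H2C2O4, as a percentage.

n(NaOH) = 0.02129 × 0.4605 = 9.804 × 10^-3 mol
Let x = n(H2C2O4), y = n(KHC2O4).
Titrant: 2x + 1y = 9.804 × 10^-3;  mass: 90.03x + 128.13y = 0.8653
Solving, x = 2.352 × 10^-3 mol, y = 5.101 × 10^-3 mol
mass of H2C2O4 = 2.352 × 10^-3 × 90.03 = 0.2117 g
% H2C2O4 = 0.2117 / 0.8653 × 100 = 24.47 %

24.47 %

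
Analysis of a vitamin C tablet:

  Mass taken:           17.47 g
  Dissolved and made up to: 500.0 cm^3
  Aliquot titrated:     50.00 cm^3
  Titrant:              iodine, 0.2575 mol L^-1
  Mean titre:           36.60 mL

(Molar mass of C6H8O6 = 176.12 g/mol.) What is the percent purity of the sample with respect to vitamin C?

C6H8O6 + I2 → C6H6O6 + 2 HI
n(I2) per titration = 0.03660 × 0.2575 = 9.425 × 10^-3 mol
n(C6H8O6) in each aliquot = 9.425 × 10^-3 mol (1:1 ratio)
n(C6H8O6) in the whole flask = 9.425 × 10^-3 × 500.0/50.00 = 0.09425 mol
mass of C6H8O6 = 0.09425 × 176.12 = 16.60 g
% C6H8O6 = 16.60 / 17.47 × 100 = 95.01 %

95.01 %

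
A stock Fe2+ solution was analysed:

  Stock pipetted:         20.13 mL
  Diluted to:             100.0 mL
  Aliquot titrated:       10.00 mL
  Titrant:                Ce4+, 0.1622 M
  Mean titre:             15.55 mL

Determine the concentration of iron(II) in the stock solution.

Ce^4+ + Fe^2+ → Ce^3+ + Fe^3+
n(Ce4+) = 0.01555 × 0.1622 = 2.522 × 10^-3 mol
n(Fe2+) in the aliquot = 2.522 × 10^-3 mol (1:1 ratio)
[Fe2+]_dilute = 2.522 × 10^-3 / 0.01000 = 0.2522 mol/L
Dilution factor = 100.0 / 20.13 = 4.968
[Fe2+]_stock = 0.2522 × 4.968 = 1.253 mol/L

1.253 M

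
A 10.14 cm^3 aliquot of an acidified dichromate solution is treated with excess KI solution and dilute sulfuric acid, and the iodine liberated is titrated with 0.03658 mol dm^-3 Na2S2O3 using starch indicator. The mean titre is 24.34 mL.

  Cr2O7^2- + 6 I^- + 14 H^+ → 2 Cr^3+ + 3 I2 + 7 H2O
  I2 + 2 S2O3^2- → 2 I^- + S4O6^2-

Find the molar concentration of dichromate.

0.01463 mol/L

n(S2O3^2-) = 0.02434 × 0.03658 = 8.904 × 10^-4 mol
n(I2) = n(S2O3^2-)/2 = 4.452 × 10^-4 mol
From the 1:3 ratio, n(Cr2O7^2-) in the aliquot = 1/3 × 4.452 × 10^-4 = 1.484 × 10^-4 mol
[Cr2O7^2-] = 1.484 × 10^-4 / 0.01014 = 0.01463 mol/L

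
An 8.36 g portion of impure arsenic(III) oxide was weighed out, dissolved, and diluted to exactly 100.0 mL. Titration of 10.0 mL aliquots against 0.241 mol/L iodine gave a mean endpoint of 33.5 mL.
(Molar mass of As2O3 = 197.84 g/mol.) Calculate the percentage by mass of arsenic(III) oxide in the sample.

As2O3 + 2 I2 + 2 H2O → As2O5 + 4 HI
n(I2) per titration = 0.0335 × 0.241 = 8.07 × 10^-3 mol
From the 1:2 ratio, n(As2O3) in each aliquot = 1/2 × 8.07 × 10^-3 = 4.04 × 10^-3 mol
n(As2O3) in the whole flask = 4.04 × 10^-3 × 100.0/10.0 = 0.0404 mol
mass of As2O3 = 0.0404 × 197.84 = 7.99 g
% As2O3 = 7.99 / 8.36 × 100 = 95.5 %

95.5 %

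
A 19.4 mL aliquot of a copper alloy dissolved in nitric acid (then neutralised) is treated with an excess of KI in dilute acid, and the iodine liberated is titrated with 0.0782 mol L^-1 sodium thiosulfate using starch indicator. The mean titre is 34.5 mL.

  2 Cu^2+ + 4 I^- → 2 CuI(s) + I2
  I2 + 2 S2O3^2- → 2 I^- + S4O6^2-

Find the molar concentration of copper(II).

n(S2O3^2-) = 0.0345 × 0.0782 = 2.70 × 10^-3 mol
n(I2) = n(S2O3^2-)/2 = 1.35 × 10^-3 mol
From the 2:1 ratio, n(Cu2+) in the aliquot = 2/1 × 1.35 × 10^-3 = 2.70 × 10^-3 mol
[Cu2+] = 2.70 × 10^-3 / 0.0194 = 0.139 mol/L

0.139 mol/L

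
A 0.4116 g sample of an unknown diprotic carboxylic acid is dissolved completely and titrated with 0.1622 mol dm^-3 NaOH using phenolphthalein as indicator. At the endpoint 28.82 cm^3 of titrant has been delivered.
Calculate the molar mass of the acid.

n(NaOH) = 0.02882 L × 0.1622 mol/L = 4.675 × 10^-3 mol
From the 1:2 ratio, n(H2A) = 1/2 × 4.675 × 10^-3 = 2.337 × 10^-3 mol
M = m / n = 0.4116 g / 2.337 × 10^-3 mol = 176.1 g/mol

176.1 g/mol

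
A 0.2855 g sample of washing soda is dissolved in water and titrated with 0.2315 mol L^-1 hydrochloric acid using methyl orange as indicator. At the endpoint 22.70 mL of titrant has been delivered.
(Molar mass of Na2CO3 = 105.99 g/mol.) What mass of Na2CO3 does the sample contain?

0.2785 g

Na2CO3 + 2 HCl → 2 NaCl + H2O + CO2
n(HCl) = 0.02270 L × 0.2315 mol/L = 5.255 × 10^-3 mol
From the 1:2 ratio, n(Na2CO3) = 1/2 × 5.255 × 10^-3 = 2.628 × 10^-3 mol
mass of Na2CO3 = 2.628 × 10^-3 × 105.99 g/mol = 0.2785 g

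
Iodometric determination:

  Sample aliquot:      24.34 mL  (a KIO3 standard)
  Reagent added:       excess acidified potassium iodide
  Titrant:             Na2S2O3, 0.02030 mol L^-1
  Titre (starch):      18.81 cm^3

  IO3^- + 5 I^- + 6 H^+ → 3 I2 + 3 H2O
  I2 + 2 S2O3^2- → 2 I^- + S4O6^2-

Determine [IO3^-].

n(S2O3^2-) = 0.01881 × 0.02030 = 3.818 × 10^-4 mol
n(I2) = n(S2O3^2-)/2 = 1.909 × 10^-4 mol
From the 1:3 ratio, n(IO3^-) in the aliquot = 1/3 × 1.909 × 10^-4 = 6.364 × 10^-5 mol
[IO3^-] = 6.364 × 10^-5 / 0.02434 = 0.002615 mol/L

0.002615 mol/L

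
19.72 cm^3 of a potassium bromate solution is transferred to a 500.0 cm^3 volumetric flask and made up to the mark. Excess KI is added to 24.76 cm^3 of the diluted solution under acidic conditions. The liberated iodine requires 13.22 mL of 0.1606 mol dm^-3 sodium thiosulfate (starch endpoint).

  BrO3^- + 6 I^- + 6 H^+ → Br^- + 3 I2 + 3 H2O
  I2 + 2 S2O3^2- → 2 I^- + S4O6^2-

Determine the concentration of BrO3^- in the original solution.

n(S2O3^2-) = 0.01322 × 0.1606 = 2.123 × 10^-3 mol
n(I2) = n(S2O3^2-)/2 = 1.062 × 10^-3 mol
From the 1:3 ratio, n(BrO3^-) in the aliquot = 1/3 × 1.062 × 10^-3 = 3.539 × 10^-4 mol
[BrO3^-]_dilute = 3.539 × 10^-4 / 0.02476 = 0.01429 mol/L
[BrO3^-]_original = 0.01429 × 500.0/19.72 = 0.3624 mol/L

0.3624 mol/L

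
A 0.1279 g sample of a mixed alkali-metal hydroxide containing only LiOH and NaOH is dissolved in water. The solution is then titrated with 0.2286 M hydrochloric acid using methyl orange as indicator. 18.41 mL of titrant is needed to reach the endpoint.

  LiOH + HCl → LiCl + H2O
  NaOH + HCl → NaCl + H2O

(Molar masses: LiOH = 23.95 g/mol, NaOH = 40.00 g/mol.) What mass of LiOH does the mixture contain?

0.06035 g

n(HCl) = 0.01841 × 0.2286 = 4.209 × 10^-3 mol
Let x = n(LiOH), y = n(NaOH).
Titrant: 1x + 1y = 4.209 × 10^-3;  mass: 23.95x + 40.00y = 0.1279
Solving, x = 2.520 × 10^-3 mol, y = 1.689 × 10^-3 mol
mass of LiOH = 2.520 × 10^-3 × 23.95 = 0.06035 g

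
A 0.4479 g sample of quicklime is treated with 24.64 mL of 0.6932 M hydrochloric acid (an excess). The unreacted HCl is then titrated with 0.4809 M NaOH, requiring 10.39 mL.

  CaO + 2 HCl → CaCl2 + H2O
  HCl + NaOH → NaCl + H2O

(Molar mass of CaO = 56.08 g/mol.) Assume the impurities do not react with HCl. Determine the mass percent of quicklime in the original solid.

75.65 %

n(HCl) added = 0.02464 × 0.6932 = 0.01708 mol
n(NaOH) used in back-titration = 0.01039 × 0.4809 = 4.997 × 10^-3 mol
n(HCl) left over = 4.997 × 10^-3 mol (1:1 ratio)
n(HCl) consumed by analyte = 0.01708 − 4.997 × 10^-3 = 0.01208 mol
From the 1:2 ratio, n(CaO) = 1/2 × 0.01208 = 6.042 × 10^-3 mol
mass of CaO = 6.042 × 10^-3 × 56.08 = 0.3388 g
% CaO = 0.3388 / 0.4479 × 100 = 75.65 %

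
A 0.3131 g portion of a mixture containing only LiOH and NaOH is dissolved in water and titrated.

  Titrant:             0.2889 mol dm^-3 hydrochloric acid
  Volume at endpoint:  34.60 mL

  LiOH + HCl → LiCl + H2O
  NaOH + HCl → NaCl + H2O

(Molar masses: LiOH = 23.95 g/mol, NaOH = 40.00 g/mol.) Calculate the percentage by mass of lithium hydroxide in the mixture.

41.34 %

n(HCl) = 0.03460 × 0.2889 = 9.996 × 10^-3 mol
Let x = n(LiOH), y = n(NaOH).
Titrant: 1x + 1y = 9.996 × 10^-3;  mass: 23.95x + 40.00y = 0.3131
Solving, x = 5.404 × 10^-3 mol, y = 4.592 × 10^-3 mol
mass of LiOH = 5.404 × 10^-3 × 23.95 = 0.1294 g
% LiOH = 0.1294 / 0.3131 × 100 = 41.34 %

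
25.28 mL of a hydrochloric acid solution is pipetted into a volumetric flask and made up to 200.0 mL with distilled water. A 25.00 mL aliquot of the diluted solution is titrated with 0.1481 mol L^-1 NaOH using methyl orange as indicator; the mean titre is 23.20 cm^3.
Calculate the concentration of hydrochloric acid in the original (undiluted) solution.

HCl + NaOH → NaCl + H2O
n(NaOH) = 0.02320 × 0.1481 = 3.436 × 10^-3 mol
n(HCl) in the aliquot = 3.436 × 10^-3 mol (1:1 ratio)
[HCl]_dilute = 3.436 × 10^-3 / 0.02500 = 0.1374 mol/L
Dilution factor = 200.0 / 25.28 = 7.911
[HCl]_stock = 0.1374 × 7.911 = 1.087 mol/L

1.087 mol/L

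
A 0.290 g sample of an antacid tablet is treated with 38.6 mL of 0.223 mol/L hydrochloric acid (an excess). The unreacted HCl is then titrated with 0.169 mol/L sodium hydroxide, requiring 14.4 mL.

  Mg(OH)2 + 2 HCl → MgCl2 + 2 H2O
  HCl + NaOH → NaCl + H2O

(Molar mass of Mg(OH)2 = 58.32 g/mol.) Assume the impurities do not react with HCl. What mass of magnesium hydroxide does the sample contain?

0.180 g

n(HCl) added = 0.0386 × 0.223 = 8.61 × 10^-3 mol
n(NaOH) used in back-titration = 0.0144 × 0.169 = 2.43 × 10^-3 mol
n(HCl) left over = 2.43 × 10^-3 mol (1:1 ratio)
n(HCl) consumed by analyte = 8.61 × 10^-3 − 2.43 × 10^-3 = 6.17 × 10^-3 mol
From the 1:2 ratio, n(Mg(OH)2) = 1/2 × 6.17 × 10^-3 = 3.09 × 10^-3 mol
mass of Mg(OH)2 = 3.09 × 10^-3 × 58.32 = 0.180 g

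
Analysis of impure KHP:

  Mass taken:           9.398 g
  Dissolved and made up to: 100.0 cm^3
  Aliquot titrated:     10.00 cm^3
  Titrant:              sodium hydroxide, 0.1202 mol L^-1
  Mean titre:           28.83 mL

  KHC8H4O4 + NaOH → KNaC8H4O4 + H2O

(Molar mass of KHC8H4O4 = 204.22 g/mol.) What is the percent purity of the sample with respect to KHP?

75.30 %

n(NaOH) per titration = 0.02883 × 0.1202 = 3.465 × 10^-3 mol
n(KHC8H4O4) in each aliquot = 3.465 × 10^-3 mol (1:1 ratio)
n(KHC8H4O4) in the whole flask = 3.465 × 10^-3 × 100.0/10.00 = 0.03465 mol
mass of KHC8H4O4 = 0.03465 × 204.22 = 7.077 g
% KHC8H4O4 = 7.077 / 9.398 × 100 = 75.30 %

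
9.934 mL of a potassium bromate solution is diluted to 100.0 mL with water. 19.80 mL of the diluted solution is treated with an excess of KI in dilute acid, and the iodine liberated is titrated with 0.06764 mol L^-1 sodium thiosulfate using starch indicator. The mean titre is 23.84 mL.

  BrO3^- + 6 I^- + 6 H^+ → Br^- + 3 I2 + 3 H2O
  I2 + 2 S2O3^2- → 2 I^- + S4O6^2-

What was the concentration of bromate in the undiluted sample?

n(S2O3^2-) = 0.02384 × 0.06764 = 1.613 × 10^-3 mol
n(I2) = n(S2O3^2-)/2 = 8.063 × 10^-4 mol
From the 1:3 ratio, n(BrO3^-) in the aliquot = 1/3 × 8.063 × 10^-4 = 2.688 × 10^-4 mol
[BrO3^-]_dilute = 2.688 × 10^-4 / 0.01980 = 0.01357 mol/L
[BrO3^-]_original = 0.01357 × 100.0/9.934 = 0.1366 mol/L

0.1366 mol/L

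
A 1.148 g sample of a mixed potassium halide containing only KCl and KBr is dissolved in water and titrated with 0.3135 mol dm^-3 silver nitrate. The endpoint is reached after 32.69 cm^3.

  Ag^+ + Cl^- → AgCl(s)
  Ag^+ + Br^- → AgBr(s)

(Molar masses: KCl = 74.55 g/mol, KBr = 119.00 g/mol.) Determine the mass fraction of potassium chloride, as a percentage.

10.45 %

n(AgNO3) = 0.03269 × 0.3135 = 0.01025 mol
Let x = n(KCl), y = n(KBr).
Titrant: 1x + 1y = 0.01025;  mass: 74.55x + 119.00y = 1.148
Solving, x = 1.610 × 10^-3 mol, y = 8.639 × 10^-3 mol
mass of KCl = 1.610 × 10^-3 × 74.55 = 0.1200 g
% KCl = 0.1200 / 1.148 × 100 = 10.45 %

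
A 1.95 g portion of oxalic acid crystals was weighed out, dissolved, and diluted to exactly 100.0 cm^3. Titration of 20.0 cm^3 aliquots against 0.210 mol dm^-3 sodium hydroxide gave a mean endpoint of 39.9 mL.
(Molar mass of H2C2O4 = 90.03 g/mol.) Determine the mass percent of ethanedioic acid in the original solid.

96.7 %

H2C2O4 + 2 NaOH → Na2C2O4 + 2 H2O
n(NaOH) per titration = 0.0399 × 0.210 = 8.38 × 10^-3 mol
From the 1:2 ratio, n(H2C2O4) in each aliquot = 1/2 × 8.38 × 10^-3 = 4.19 × 10^-3 mol
n(H2C2O4) in the whole flask = 4.19 × 10^-3 × 100.0/20.0 = 0.0209 mol
mass of H2C2O4 = 0.0209 × 90.03 = 1.89 g
% H2C2O4 = 1.89 / 1.95 × 100 = 96.7 %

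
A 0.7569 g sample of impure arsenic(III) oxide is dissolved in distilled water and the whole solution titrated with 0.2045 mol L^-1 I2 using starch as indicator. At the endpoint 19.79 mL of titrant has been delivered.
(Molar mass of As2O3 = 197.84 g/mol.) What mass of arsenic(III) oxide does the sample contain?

0.4003 g

As2O3 + 2 I2 + 2 H2O → As2O5 + 4 HI
n(I2) = 0.01979 L × 0.2045 mol/L = 4.047 × 10^-3 mol
From the 1:2 ratio, n(As2O3) = 1/2 × 4.047 × 10^-3 = 2.024 × 10^-3 mol
mass of As2O3 = 2.024 × 10^-3 × 197.84 g/mol = 0.4003 g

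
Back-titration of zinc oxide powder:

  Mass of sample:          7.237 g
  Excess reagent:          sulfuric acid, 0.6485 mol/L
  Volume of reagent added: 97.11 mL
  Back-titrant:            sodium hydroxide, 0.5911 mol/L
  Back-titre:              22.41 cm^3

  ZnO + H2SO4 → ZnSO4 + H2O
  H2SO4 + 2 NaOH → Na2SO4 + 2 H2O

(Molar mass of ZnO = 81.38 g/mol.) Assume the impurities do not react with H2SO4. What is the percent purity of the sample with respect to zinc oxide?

n(H2SO4) added = 0.09711 × 0.6485 = 0.06298 mol
n(NaOH) used in back-titration = 0.02241 × 0.5911 = 0.01325 mol
From the 1:2 ratio, n(H2SO4) left over = 1/2 × 0.01325 = 6.623 × 10^-3 mol
n(H2SO4) consumed by analyte = 0.06298 − 6.623 × 10^-3 = 0.05635 mol
n(ZnO) = 0.05635 mol (1:1 ratio)
mass of ZnO = 0.05635 × 81.38 = 4.586 g
% ZnO = 4.586 / 7.237 × 100 = 63.37 %

63.37 %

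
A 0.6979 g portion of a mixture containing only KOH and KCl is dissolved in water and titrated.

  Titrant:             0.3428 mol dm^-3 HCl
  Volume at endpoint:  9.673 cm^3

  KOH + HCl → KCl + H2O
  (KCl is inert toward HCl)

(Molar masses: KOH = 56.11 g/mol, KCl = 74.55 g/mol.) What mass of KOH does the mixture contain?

0.1861 g

n(HCl) = 0.009673 × 0.3428 = 3.316 × 10^-3 mol
Let x = n(KOH), y = n(KCl).
Titrant: 1x = 3.316 × 10^-3;  mass: 56.11x + 74.55y = 0.6979
Solving, x = 3.316 × 10^-3 mol, y = 6.866 × 10^-3 mol
mass of KOH = 3.316 × 10^-3 × 56.11 = 0.1861 g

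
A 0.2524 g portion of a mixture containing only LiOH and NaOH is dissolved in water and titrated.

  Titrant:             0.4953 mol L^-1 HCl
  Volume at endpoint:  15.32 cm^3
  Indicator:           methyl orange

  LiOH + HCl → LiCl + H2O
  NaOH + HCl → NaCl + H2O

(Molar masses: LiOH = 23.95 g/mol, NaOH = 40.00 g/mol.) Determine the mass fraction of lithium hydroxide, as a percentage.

n(HCl) = 0.01532 × 0.4953 = 7.588 × 10^-3 mol
Let x = n(LiOH), y = n(NaOH).
Titrant: 1x + 1y = 7.588 × 10^-3;  mass: 23.95x + 40.00y = 0.2524
Solving, x = 3.185 × 10^-3 mol, y = 4.403 × 10^-3 mol
mass of LiOH = 3.185 × 10^-3 × 23.95 = 0.07628 g
% LiOH = 0.07628 / 0.2524 × 100 = 30.22 %

30.22 %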